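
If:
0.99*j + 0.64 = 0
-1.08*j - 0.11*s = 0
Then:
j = -0.65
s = 6.35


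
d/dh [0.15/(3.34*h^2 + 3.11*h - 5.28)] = (-1.002*h - 0.4665)/(3.34*h^2 + 3.11*h - 5.28)^2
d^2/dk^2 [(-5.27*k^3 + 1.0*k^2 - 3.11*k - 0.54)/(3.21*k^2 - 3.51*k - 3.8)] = (5.6843418860808e-14*k^5 - 1.13686837721616e-13*k^4 - 299.978076*k^3 - 381.944844*k^2 - 647.702076*k + 85.362812)/(33.076161*k^6 - 108.502173*k^5 + 1.17582299999999*k^4 + 213.646329*k^3 - 1.39193999999998*k^2 - 152.0532*k - 54.872)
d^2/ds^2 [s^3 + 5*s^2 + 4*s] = 6*s + 10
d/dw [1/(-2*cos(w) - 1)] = -2*sin(w)/(2*cos(w) + 1)^2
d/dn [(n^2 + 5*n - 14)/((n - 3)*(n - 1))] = (-9*n^2 + 34*n - 41)/(n^4 - 8*n^3 + 22*n^2 - 24*n + 9)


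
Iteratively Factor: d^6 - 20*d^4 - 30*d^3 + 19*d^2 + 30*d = (d + 2)*(d^5 - 2*d^4 - 16*d^3 + 2*d^2 + 15*d) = (d + 2)*(d + 3)*(d^4 - 5*d^3 - d^2 + 5*d) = (d + 1)*(d + 2)*(d + 3)*(d^3 - 6*d^2 + 5*d) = (d - 5)*(d + 1)*(d + 2)*(d + 3)*(d^2 - d) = (d - 5)*(d - 1)*(d + 1)*(d + 2)*(d + 3)*(d)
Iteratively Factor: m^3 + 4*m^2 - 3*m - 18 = (m - 2)*(m^2 + 6*m + 9) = (m - 2)*(m + 3)*(m + 3)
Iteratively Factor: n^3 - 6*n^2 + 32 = (n - 4)*(n^2 - 2*n - 8) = (n - 4)^2*(n + 2)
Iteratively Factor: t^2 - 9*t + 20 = (t - 4)*(t - 5)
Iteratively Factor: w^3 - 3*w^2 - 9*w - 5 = (w + 1)*(w^2 - 4*w - 5) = (w - 5)*(w + 1)*(w + 1)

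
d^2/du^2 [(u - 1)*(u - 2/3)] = 2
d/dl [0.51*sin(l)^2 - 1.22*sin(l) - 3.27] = (1.02*sin(l) - 1.22)*cos(l)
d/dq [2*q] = 2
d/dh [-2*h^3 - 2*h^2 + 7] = 2*h*(-3*h - 2)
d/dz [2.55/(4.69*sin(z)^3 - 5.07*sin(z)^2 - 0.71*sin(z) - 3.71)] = (-35.8785*sin(z)^2 + 25.857*sin(z) + 1.8105)*cos(z)/(-4.69*sin(z)^3 + 5.07*sin(z)^2 + 0.71*sin(z) + 3.71)^2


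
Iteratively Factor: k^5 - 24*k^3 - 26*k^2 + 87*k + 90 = (k + 3)*(k^4 - 3*k^3 - 15*k^2 + 19*k + 30) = (k - 5)*(k + 3)*(k^3 + 2*k^2 - 5*k - 6) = (k - 5)*(k + 3)^2*(k^2 - k - 2) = (k - 5)*(k + 1)*(k + 3)^2*(k - 2)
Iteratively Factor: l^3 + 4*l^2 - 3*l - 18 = (l + 3)*(l^2 + l - 6) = (l + 3)^2*(l - 2)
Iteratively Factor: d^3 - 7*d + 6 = (d - 1)*(d^2 + d - 6) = (d - 1)*(d + 3)*(d - 2)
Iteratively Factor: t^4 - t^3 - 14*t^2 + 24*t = (t - 3)*(t^3 + 2*t^2 - 8*t) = t*(t - 3)*(t^2 + 2*t - 8) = t*(t - 3)*(t - 2)*(t + 4)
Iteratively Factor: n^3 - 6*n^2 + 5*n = (n - 5)*(n^2 - n) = (n - 5)*(n - 1)*(n)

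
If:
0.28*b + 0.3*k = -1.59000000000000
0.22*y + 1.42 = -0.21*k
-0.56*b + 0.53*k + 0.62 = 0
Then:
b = -2.08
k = -3.36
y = -3.24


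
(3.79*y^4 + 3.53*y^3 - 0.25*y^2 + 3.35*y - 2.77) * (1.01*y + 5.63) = 3.8279*y^5 + 24.903*y^4 + 19.6214*y^3 + 1.976*y^2 + 16.0628*y - 15.5951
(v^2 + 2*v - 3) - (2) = v^2 + 2*v - 5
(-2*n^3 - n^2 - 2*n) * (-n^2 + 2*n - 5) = 2*n^5 - 3*n^4 + 10*n^3 + n^2 + 10*n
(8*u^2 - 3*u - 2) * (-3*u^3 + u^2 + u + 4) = -24*u^5 + 17*u^4 + 11*u^3 + 27*u^2 - 14*u - 8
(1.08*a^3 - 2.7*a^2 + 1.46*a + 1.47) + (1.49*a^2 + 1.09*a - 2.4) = 1.08*a^3 - 1.21*a^2 + 2.55*a - 0.93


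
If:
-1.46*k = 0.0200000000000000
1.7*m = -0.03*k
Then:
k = -0.01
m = 0.00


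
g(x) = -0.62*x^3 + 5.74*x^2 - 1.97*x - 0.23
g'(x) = -1.86*x^2 + 11.48*x - 1.97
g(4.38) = 49.16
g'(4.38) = 12.63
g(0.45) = -0.01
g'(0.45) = 2.82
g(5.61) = 59.90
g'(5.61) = 3.89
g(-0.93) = 7.07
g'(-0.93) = -14.26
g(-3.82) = 125.62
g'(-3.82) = -72.97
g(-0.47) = 2.03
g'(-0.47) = -7.78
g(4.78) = 53.79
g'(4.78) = 10.41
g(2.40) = 19.53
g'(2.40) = 14.87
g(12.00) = -268.67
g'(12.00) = -132.05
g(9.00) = -5.00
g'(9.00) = -49.31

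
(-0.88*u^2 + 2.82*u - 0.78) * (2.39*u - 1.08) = -2.1032*u^3 + 7.6902*u^2 - 4.9098*u + 0.8424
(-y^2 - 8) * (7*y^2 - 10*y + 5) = -7*y^4 + 10*y^3 - 61*y^2 + 80*y - 40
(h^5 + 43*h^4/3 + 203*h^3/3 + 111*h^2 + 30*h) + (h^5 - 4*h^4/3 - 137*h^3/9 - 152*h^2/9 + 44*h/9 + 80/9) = 2*h^5 + 13*h^4 + 472*h^3/9 + 847*h^2/9 + 314*h/9 + 80/9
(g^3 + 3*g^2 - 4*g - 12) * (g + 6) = g^4 + 9*g^3 + 14*g^2 - 36*g - 72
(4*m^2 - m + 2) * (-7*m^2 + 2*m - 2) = -28*m^4 + 15*m^3 - 24*m^2 + 6*m - 4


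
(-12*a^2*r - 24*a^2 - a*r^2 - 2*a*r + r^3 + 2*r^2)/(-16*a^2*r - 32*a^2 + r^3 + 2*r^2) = (3*a + r)/(4*a + r)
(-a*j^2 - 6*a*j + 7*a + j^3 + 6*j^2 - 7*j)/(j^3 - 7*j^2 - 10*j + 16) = (-a*j - 7*a + j^2 + 7*j)/(j^2 - 6*j - 16)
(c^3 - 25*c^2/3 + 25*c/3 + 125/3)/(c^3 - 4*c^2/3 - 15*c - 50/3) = (c - 5)/(c + 2)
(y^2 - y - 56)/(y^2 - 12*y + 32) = (y + 7)/(y - 4)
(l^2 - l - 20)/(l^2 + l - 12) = (l - 5)/(l - 3)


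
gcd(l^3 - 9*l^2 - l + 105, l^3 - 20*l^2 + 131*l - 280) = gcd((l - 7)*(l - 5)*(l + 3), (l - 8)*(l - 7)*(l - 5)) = l^2 - 12*l + 35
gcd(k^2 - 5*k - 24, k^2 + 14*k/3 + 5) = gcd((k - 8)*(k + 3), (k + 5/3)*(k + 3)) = k + 3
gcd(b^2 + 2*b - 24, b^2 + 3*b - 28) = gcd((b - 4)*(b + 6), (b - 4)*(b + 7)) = b - 4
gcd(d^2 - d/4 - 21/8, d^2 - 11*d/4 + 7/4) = d - 7/4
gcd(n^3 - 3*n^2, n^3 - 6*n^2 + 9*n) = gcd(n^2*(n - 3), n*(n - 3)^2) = n^2 - 3*n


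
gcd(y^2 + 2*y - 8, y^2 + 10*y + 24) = y + 4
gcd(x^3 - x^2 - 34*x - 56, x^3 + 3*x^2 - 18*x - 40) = x + 2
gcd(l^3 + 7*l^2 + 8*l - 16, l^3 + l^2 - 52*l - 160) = l + 4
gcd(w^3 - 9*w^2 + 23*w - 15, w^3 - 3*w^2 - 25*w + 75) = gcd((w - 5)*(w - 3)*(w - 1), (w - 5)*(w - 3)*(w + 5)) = w^2 - 8*w + 15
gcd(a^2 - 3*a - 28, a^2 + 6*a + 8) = a + 4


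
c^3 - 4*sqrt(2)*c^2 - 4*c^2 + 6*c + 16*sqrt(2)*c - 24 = (c - 4)*(c - 3*sqrt(2))*(c - sqrt(2))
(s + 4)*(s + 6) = s^2 + 10*s + 24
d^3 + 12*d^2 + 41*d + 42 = (d + 2)*(d + 3)*(d + 7)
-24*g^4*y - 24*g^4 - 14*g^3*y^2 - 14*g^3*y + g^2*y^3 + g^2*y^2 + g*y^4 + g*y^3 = (-4*g + y)*(2*g + y)*(3*g + y)*(g*y + g)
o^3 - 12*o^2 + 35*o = o*(o - 7)*(o - 5)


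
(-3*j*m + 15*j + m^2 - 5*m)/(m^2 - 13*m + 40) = (-3*j + m)/(m - 8)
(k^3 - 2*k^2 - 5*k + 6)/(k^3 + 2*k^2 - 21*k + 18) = (k + 2)/(k + 6)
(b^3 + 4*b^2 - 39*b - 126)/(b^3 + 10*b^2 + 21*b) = (b - 6)/b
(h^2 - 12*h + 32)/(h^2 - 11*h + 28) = (h - 8)/(h - 7)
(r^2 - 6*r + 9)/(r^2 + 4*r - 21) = (r - 3)/(r + 7)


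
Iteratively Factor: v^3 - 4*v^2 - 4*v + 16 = (v - 4)*(v^2 - 4) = (v - 4)*(v - 2)*(v + 2)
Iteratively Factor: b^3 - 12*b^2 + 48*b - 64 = (b - 4)*(b^2 - 8*b + 16) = (b - 4)^2*(b - 4)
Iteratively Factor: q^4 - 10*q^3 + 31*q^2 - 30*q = (q - 5)*(q^3 - 5*q^2 + 6*q) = q*(q - 5)*(q^2 - 5*q + 6) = q*(q - 5)*(q - 3)*(q - 2)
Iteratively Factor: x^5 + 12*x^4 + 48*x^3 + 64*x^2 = (x)*(x^4 + 12*x^3 + 48*x^2 + 64*x) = x*(x + 4)*(x^3 + 8*x^2 + 16*x) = x^2*(x + 4)*(x^2 + 8*x + 16) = x^2*(x + 4)^2*(x + 4)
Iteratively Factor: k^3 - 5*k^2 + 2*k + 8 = (k - 4)*(k^2 - k - 2) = (k - 4)*(k - 2)*(k + 1)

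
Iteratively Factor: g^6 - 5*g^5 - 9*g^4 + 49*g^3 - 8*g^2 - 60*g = (g + 3)*(g^5 - 8*g^4 + 15*g^3 + 4*g^2 - 20*g) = (g - 2)*(g + 3)*(g^4 - 6*g^3 + 3*g^2 + 10*g) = (g - 5)*(g - 2)*(g + 3)*(g^3 - g^2 - 2*g) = (g - 5)*(g - 2)^2*(g + 3)*(g^2 + g) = g*(g - 5)*(g - 2)^2*(g + 3)*(g + 1)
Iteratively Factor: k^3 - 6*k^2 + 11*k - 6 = (k - 3)*(k^2 - 3*k + 2) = (k - 3)*(k - 1)*(k - 2)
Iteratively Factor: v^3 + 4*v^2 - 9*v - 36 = (v - 3)*(v^2 + 7*v + 12) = (v - 3)*(v + 3)*(v + 4)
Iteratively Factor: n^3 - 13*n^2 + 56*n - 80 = (n - 5)*(n^2 - 8*n + 16) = (n - 5)*(n - 4)*(n - 4)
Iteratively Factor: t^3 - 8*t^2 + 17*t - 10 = (t - 2)*(t^2 - 6*t + 5) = (t - 5)*(t - 2)*(t - 1)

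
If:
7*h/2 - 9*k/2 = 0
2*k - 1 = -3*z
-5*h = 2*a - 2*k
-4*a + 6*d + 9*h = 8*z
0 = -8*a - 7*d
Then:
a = -868/6019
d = 992/6019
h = 504/6019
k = 392/6019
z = 1745/6019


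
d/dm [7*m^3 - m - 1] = 21*m^2 - 1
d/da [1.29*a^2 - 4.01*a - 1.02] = 2.58*a - 4.01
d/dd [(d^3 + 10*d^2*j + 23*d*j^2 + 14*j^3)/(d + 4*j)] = 2*(d^3 + 11*d^2*j + 40*d*j^2 + 39*j^3)/(d^2 + 8*d*j + 16*j^2)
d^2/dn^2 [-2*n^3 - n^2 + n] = -12*n - 2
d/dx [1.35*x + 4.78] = 1.35000000000000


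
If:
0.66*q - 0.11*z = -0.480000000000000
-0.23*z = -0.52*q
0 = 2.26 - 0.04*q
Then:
No Solution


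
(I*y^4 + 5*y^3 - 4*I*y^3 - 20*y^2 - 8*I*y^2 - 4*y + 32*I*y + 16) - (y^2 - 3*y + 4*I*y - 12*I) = I*y^4 + 5*y^3 - 4*I*y^3 - 21*y^2 - 8*I*y^2 - y + 28*I*y + 16 + 12*I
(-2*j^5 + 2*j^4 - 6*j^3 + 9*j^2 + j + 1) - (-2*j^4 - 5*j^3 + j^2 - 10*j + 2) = -2*j^5 + 4*j^4 - j^3 + 8*j^2 + 11*j - 1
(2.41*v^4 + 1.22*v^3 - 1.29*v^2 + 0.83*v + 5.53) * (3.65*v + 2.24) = 8.7965*v^5 + 9.8514*v^4 - 1.9757*v^3 + 0.139899999999999*v^2 + 22.0437*v + 12.3872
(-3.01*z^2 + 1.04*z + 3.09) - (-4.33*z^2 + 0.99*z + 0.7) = 1.32*z^2 + 0.05*z + 2.39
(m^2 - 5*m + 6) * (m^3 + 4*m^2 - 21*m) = m^5 - m^4 - 35*m^3 + 129*m^2 - 126*m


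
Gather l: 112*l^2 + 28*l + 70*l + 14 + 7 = 112*l^2 + 98*l + 21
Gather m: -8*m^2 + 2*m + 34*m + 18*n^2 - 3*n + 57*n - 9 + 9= -8*m^2 + 36*m + 18*n^2 + 54*n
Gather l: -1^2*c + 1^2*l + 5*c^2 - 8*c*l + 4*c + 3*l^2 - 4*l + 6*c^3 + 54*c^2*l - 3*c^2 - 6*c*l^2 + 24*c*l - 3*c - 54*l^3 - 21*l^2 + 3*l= 6*c^3 + 2*c^2 - 54*l^3 + l^2*(-6*c - 18) + l*(54*c^2 + 16*c)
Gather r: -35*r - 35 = -35*r - 35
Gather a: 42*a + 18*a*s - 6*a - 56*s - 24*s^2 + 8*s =a*(18*s + 36) - 24*s^2 - 48*s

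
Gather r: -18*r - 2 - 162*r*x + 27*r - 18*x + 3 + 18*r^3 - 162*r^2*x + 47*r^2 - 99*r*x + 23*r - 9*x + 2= 18*r^3 + r^2*(47 - 162*x) + r*(32 - 261*x) - 27*x + 3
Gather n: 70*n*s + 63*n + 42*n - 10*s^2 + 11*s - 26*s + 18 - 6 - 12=n*(70*s + 105) - 10*s^2 - 15*s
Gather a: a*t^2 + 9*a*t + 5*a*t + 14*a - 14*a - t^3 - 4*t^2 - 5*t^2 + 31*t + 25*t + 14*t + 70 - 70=a*(t^2 + 14*t) - t^3 - 9*t^2 + 70*t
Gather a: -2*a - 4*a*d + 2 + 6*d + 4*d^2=a*(-4*d - 2) + 4*d^2 + 6*d + 2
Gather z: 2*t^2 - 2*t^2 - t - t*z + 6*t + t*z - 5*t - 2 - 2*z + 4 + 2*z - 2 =0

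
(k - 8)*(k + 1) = k^2 - 7*k - 8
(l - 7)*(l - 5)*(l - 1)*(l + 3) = l^4 - 10*l^3 + 8*l^2 + 106*l - 105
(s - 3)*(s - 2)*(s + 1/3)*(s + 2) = s^4 - 8*s^3/3 - 5*s^2 + 32*s/3 + 4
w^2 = w^2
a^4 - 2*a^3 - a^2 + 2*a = a*(a - 2)*(a - 1)*(a + 1)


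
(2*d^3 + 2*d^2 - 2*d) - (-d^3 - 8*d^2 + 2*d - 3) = 3*d^3 + 10*d^2 - 4*d + 3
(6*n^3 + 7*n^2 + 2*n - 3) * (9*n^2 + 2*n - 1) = 54*n^5 + 75*n^4 + 26*n^3 - 30*n^2 - 8*n + 3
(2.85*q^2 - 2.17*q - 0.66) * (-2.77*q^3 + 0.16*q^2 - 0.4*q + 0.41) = -7.8945*q^5 + 6.4669*q^4 + 0.341*q^3 + 1.9309*q^2 - 0.6257*q - 0.2706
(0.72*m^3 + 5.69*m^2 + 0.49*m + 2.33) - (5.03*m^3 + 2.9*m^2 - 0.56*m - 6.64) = -4.31*m^3 + 2.79*m^2 + 1.05*m + 8.97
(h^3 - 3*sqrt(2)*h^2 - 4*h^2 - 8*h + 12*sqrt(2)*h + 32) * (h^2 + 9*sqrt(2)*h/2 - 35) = h^5 - 4*h^4 + 3*sqrt(2)*h^4/2 - 70*h^3 - 6*sqrt(2)*h^3 + 69*sqrt(2)*h^2 + 280*h^2 - 276*sqrt(2)*h + 280*h - 1120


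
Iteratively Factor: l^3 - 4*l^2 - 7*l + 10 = (l + 2)*(l^2 - 6*l + 5) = (l - 1)*(l + 2)*(l - 5)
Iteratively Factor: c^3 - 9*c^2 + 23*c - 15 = (c - 3)*(c^2 - 6*c + 5) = (c - 3)*(c - 1)*(c - 5)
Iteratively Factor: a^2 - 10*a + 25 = (a - 5)*(a - 5)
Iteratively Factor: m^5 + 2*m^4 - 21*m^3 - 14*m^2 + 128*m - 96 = (m + 4)*(m^4 - 2*m^3 - 13*m^2 + 38*m - 24) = (m + 4)^2*(m^3 - 6*m^2 + 11*m - 6) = (m - 3)*(m + 4)^2*(m^2 - 3*m + 2) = (m - 3)*(m - 1)*(m + 4)^2*(m - 2)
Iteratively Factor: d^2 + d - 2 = (d - 1)*(d + 2)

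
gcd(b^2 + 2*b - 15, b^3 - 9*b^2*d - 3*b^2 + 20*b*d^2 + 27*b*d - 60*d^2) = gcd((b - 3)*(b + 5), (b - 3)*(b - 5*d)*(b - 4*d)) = b - 3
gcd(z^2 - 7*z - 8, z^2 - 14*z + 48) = z - 8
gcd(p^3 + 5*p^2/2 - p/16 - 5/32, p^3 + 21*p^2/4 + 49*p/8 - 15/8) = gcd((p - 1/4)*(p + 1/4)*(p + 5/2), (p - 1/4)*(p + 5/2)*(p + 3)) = p^2 + 9*p/4 - 5/8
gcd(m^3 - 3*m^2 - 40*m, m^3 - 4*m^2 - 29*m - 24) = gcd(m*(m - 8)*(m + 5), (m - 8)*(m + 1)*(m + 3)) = m - 8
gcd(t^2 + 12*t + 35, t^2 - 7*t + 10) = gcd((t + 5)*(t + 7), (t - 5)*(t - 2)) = 1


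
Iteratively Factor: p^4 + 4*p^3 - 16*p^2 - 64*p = (p)*(p^3 + 4*p^2 - 16*p - 64) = p*(p + 4)*(p^2 - 16) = p*(p + 4)^2*(p - 4)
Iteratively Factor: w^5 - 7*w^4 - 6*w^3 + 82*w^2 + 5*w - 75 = (w + 3)*(w^4 - 10*w^3 + 24*w^2 + 10*w - 25) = (w - 1)*(w + 3)*(w^3 - 9*w^2 + 15*w + 25) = (w - 1)*(w + 1)*(w + 3)*(w^2 - 10*w + 25) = (w - 5)*(w - 1)*(w + 1)*(w + 3)*(w - 5)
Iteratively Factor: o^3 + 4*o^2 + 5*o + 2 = (o + 1)*(o^2 + 3*o + 2) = (o + 1)^2*(o + 2)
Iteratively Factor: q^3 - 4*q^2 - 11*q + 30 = (q + 3)*(q^2 - 7*q + 10) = (q - 2)*(q + 3)*(q - 5)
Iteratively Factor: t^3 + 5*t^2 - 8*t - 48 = (t + 4)*(t^2 + t - 12) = (t - 3)*(t + 4)*(t + 4)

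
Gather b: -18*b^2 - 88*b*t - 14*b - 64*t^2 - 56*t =-18*b^2 + b*(-88*t - 14) - 64*t^2 - 56*t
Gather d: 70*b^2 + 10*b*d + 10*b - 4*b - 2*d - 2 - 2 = 70*b^2 + 6*b + d*(10*b - 2) - 4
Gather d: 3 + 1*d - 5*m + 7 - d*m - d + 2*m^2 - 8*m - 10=-d*m + 2*m^2 - 13*m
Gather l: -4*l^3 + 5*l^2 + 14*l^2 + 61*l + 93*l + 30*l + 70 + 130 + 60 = -4*l^3 + 19*l^2 + 184*l + 260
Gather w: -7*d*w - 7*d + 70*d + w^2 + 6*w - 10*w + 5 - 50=63*d + w^2 + w*(-7*d - 4) - 45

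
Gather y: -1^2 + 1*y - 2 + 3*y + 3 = 4*y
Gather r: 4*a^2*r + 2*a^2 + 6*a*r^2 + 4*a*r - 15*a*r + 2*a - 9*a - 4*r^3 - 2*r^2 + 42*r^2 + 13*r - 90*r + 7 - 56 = 2*a^2 - 7*a - 4*r^3 + r^2*(6*a + 40) + r*(4*a^2 - 11*a - 77) - 49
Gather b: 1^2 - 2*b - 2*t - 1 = -2*b - 2*t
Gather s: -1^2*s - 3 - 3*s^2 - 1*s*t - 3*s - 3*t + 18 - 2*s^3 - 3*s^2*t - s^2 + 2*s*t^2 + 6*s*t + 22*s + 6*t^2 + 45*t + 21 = -2*s^3 + s^2*(-3*t - 4) + s*(2*t^2 + 5*t + 18) + 6*t^2 + 42*t + 36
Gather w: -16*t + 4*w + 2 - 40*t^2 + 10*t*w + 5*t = -40*t^2 - 11*t + w*(10*t + 4) + 2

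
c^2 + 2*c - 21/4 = (c - 3/2)*(c + 7/2)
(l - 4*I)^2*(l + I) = l^3 - 7*I*l^2 - 8*l - 16*I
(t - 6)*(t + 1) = t^2 - 5*t - 6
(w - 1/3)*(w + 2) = w^2 + 5*w/3 - 2/3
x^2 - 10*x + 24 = (x - 6)*(x - 4)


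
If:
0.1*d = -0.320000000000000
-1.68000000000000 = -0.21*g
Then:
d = -3.20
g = 8.00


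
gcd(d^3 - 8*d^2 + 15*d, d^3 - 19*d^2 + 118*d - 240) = d - 5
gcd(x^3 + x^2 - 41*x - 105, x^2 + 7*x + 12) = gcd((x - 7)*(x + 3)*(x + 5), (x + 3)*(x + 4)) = x + 3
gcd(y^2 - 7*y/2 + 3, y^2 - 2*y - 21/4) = 1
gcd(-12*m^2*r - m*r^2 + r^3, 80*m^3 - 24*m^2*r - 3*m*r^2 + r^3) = -4*m + r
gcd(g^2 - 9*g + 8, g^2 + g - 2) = g - 1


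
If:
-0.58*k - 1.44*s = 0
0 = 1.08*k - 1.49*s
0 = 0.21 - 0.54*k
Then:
No Solution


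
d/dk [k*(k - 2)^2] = (k - 2)*(3*k - 2)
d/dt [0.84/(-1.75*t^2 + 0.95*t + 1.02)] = (2.94*t - 0.798)/(-1.75*t^2 + 0.95*t + 1.02)^2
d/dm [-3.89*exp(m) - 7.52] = -3.89*exp(m)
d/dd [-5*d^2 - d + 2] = -10*d - 1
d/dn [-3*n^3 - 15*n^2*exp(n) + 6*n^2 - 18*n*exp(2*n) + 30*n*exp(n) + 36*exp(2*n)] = -15*n^2*exp(n) - 9*n^2 - 36*n*exp(2*n) + 12*n + 54*exp(2*n) + 30*exp(n)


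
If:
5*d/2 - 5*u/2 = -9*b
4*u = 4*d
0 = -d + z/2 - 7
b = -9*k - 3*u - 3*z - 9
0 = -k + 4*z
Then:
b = 0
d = -185/27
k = 32/27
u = -185/27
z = 8/27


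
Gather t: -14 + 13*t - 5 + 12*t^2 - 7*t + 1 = 12*t^2 + 6*t - 18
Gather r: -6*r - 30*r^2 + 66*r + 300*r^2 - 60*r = 270*r^2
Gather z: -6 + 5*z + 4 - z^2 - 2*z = -z^2 + 3*z - 2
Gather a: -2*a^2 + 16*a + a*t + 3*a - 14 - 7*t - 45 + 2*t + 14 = -2*a^2 + a*(t + 19) - 5*t - 45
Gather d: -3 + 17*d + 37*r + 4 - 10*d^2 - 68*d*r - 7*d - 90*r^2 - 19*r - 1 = -10*d^2 + d*(10 - 68*r) - 90*r^2 + 18*r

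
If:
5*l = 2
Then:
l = 2/5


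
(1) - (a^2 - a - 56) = -a^2 + a + 57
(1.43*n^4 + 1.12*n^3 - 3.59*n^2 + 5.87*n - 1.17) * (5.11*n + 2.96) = 7.3073*n^5 + 9.956*n^4 - 15.0297*n^3 + 19.3693*n^2 + 11.3965*n - 3.4632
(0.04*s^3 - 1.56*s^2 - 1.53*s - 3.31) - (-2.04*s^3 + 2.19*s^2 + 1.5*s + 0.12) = 2.08*s^3 - 3.75*s^2 - 3.03*s - 3.43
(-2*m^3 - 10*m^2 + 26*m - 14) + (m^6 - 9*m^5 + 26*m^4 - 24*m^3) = m^6 - 9*m^5 + 26*m^4 - 26*m^3 - 10*m^2 + 26*m - 14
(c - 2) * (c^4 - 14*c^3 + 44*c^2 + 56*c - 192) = c^5 - 16*c^4 + 72*c^3 - 32*c^2 - 304*c + 384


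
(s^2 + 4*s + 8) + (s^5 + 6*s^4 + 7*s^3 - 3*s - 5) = s^5 + 6*s^4 + 7*s^3 + s^2 + s + 3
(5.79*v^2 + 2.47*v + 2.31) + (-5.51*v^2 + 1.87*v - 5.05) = 0.28*v^2 + 4.34*v - 2.74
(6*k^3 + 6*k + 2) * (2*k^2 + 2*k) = 12*k^5 + 12*k^4 + 12*k^3 + 16*k^2 + 4*k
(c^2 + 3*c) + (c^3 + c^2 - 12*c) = c^3 + 2*c^2 - 9*c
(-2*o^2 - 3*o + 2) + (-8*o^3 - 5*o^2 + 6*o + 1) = -8*o^3 - 7*o^2 + 3*o + 3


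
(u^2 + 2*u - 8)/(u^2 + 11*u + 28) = (u - 2)/(u + 7)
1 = 1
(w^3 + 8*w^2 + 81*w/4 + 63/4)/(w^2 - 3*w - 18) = (w^2 + 5*w + 21/4)/(w - 6)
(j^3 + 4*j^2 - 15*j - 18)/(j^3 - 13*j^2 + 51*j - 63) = (j^2 + 7*j + 6)/(j^2 - 10*j + 21)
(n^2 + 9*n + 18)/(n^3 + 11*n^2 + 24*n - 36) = (n + 3)/(n^2 + 5*n - 6)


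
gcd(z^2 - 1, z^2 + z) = z + 1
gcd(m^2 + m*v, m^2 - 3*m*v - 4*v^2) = m + v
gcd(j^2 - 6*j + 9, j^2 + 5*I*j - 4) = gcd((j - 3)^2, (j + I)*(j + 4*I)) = 1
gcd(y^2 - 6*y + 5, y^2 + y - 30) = y - 5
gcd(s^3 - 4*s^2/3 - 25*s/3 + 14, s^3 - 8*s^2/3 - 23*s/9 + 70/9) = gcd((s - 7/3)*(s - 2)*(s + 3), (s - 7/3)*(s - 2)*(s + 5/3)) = s^2 - 13*s/3 + 14/3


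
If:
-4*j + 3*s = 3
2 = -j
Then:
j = -2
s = -5/3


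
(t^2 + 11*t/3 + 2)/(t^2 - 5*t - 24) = (t + 2/3)/(t - 8)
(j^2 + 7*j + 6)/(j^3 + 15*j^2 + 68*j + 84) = (j + 1)/(j^2 + 9*j + 14)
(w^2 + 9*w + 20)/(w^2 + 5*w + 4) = (w + 5)/(w + 1)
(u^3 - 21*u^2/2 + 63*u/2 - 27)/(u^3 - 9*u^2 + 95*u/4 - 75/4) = 2*(u^2 - 9*u + 18)/(2*u^2 - 15*u + 25)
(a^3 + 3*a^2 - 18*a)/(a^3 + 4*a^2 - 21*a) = (a + 6)/(a + 7)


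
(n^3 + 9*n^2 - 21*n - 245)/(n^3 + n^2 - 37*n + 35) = (n + 7)/(n - 1)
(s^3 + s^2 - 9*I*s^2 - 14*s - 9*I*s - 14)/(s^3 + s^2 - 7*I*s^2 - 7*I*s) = (s - 2*I)/s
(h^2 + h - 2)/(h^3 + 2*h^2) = (h - 1)/h^2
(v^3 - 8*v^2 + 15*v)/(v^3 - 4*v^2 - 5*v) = (v - 3)/(v + 1)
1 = 1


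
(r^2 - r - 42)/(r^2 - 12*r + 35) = (r + 6)/(r - 5)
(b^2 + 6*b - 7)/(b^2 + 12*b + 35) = (b - 1)/(b + 5)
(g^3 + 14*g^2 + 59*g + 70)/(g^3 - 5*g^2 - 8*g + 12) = (g^2 + 12*g + 35)/(g^2 - 7*g + 6)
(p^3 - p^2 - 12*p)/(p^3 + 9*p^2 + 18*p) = (p - 4)/(p + 6)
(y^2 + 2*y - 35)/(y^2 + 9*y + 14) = (y - 5)/(y + 2)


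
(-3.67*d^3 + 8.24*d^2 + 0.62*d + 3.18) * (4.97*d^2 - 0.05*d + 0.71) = -18.2399*d^5 + 41.1363*d^4 + 0.0637000000000002*d^3 + 21.624*d^2 + 0.2812*d + 2.2578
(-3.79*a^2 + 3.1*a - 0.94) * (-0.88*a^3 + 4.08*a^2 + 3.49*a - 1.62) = 3.3352*a^5 - 18.1912*a^4 + 0.248100000000001*a^3 + 13.1236*a^2 - 8.3026*a + 1.5228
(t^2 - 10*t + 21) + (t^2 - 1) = 2*t^2 - 10*t + 20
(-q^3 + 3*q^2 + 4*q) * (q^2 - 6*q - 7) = -q^5 + 9*q^4 - 7*q^3 - 45*q^2 - 28*q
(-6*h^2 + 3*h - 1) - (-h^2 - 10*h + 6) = -5*h^2 + 13*h - 7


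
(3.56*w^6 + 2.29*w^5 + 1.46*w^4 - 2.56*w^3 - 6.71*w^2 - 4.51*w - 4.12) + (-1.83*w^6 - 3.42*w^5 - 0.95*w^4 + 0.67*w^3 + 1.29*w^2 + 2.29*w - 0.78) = 1.73*w^6 - 1.13*w^5 + 0.51*w^4 - 1.89*w^3 - 5.42*w^2 - 2.22*w - 4.9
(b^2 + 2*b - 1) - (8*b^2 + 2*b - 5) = 4 - 7*b^2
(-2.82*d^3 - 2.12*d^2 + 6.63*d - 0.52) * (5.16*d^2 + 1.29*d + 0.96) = -14.5512*d^5 - 14.577*d^4 + 28.7688*d^3 + 3.8343*d^2 + 5.694*d - 0.4992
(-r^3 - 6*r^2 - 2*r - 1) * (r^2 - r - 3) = -r^5 - 5*r^4 + 7*r^3 + 19*r^2 + 7*r + 3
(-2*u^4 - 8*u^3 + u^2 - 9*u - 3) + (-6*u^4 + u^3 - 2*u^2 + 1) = -8*u^4 - 7*u^3 - u^2 - 9*u - 2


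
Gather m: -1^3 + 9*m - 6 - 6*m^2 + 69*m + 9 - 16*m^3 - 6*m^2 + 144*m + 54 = -16*m^3 - 12*m^2 + 222*m + 56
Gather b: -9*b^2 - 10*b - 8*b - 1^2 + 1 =-9*b^2 - 18*b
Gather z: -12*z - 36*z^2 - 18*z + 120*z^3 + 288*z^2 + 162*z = 120*z^3 + 252*z^2 + 132*z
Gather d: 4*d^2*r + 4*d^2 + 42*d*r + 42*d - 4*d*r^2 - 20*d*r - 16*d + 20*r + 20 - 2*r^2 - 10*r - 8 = d^2*(4*r + 4) + d*(-4*r^2 + 22*r + 26) - 2*r^2 + 10*r + 12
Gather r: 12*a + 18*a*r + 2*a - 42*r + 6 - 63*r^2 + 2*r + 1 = 14*a - 63*r^2 + r*(18*a - 40) + 7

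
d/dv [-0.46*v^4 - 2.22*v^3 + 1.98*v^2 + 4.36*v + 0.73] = -1.84*v^3 - 6.66*v^2 + 3.96*v + 4.36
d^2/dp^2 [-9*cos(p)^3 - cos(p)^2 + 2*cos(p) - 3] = 19*cos(p)/4 + 2*cos(2*p) + 81*cos(3*p)/4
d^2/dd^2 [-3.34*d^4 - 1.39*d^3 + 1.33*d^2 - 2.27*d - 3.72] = -40.08*d^2 - 8.34*d + 2.66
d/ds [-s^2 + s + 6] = 1 - 2*s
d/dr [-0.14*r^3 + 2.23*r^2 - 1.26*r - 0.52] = -0.42*r^2 + 4.46*r - 1.26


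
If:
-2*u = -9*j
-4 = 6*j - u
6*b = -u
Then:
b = 2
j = -8/3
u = -12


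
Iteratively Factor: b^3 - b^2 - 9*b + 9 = (b - 3)*(b^2 + 2*b - 3) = (b - 3)*(b + 3)*(b - 1)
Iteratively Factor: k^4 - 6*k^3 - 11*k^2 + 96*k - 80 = (k - 1)*(k^3 - 5*k^2 - 16*k + 80) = (k - 1)*(k + 4)*(k^2 - 9*k + 20) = (k - 5)*(k - 1)*(k + 4)*(k - 4)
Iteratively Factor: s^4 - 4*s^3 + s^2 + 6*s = (s - 2)*(s^3 - 2*s^2 - 3*s) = (s - 3)*(s - 2)*(s^2 + s) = (s - 3)*(s - 2)*(s + 1)*(s)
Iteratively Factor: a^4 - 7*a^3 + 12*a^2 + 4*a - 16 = (a - 2)*(a^3 - 5*a^2 + 2*a + 8) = (a - 2)^2*(a^2 - 3*a - 4) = (a - 2)^2*(a + 1)*(a - 4)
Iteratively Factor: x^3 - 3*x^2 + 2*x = (x - 1)*(x^2 - 2*x) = x*(x - 1)*(x - 2)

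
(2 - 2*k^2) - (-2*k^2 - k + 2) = k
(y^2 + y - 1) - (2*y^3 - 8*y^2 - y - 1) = -2*y^3 + 9*y^2 + 2*y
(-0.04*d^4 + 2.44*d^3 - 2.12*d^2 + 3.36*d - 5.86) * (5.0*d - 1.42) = -0.2*d^5 + 12.2568*d^4 - 14.0648*d^3 + 19.8104*d^2 - 34.0712*d + 8.3212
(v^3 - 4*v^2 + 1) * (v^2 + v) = v^5 - 3*v^4 - 4*v^3 + v^2 + v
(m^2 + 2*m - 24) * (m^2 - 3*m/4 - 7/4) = m^4 + 5*m^3/4 - 109*m^2/4 + 29*m/2 + 42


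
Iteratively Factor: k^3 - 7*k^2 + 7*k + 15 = (k + 1)*(k^2 - 8*k + 15) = (k - 5)*(k + 1)*(k - 3)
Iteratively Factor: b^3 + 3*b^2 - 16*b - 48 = (b + 3)*(b^2 - 16) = (b + 3)*(b + 4)*(b - 4)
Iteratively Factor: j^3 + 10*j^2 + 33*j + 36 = (j + 3)*(j^2 + 7*j + 12) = (j + 3)^2*(j + 4)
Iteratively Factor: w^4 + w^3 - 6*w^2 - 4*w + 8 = (w - 1)*(w^3 + 2*w^2 - 4*w - 8) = (w - 1)*(w + 2)*(w^2 - 4) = (w - 1)*(w + 2)^2*(w - 2)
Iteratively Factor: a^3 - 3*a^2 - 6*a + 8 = (a - 1)*(a^2 - 2*a - 8) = (a - 4)*(a - 1)*(a + 2)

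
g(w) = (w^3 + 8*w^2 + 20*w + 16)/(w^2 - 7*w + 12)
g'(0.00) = 2.44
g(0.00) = 1.33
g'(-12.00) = 0.65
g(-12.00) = -3.33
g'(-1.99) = 0.00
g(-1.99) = 0.00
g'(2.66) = 1354.45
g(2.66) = 317.44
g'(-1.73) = 0.05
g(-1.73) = 0.01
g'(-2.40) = -0.03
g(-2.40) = 0.01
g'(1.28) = 21.23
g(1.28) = 12.14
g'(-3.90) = 0.06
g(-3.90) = 0.01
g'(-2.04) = -0.01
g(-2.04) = 0.00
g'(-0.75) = 0.68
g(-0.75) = 0.29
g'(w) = (7 - 2*w)*(w^3 + 8*w^2 + 20*w + 16)/(w^2 - 7*w + 12)^2 + (3*w^2 + 16*w + 20)/(w^2 - 7*w + 12)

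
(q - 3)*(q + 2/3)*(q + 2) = q^3 - q^2/3 - 20*q/3 - 4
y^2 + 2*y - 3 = (y - 1)*(y + 3)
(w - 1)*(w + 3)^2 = w^3 + 5*w^2 + 3*w - 9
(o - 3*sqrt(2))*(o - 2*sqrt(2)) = o^2 - 5*sqrt(2)*o + 12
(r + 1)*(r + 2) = r^2 + 3*r + 2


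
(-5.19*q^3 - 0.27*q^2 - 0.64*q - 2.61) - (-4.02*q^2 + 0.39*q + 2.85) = -5.19*q^3 + 3.75*q^2 - 1.03*q - 5.46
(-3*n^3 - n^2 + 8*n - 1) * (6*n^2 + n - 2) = -18*n^5 - 9*n^4 + 53*n^3 + 4*n^2 - 17*n + 2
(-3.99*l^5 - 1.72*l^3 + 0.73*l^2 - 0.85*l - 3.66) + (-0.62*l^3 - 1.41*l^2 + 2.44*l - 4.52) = -3.99*l^5 - 2.34*l^3 - 0.68*l^2 + 1.59*l - 8.18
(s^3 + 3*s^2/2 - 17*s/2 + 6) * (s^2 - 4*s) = s^5 - 5*s^4/2 - 29*s^3/2 + 40*s^2 - 24*s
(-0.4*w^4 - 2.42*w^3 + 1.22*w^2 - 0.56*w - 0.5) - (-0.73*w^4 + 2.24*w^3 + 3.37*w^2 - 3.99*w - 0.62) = 0.33*w^4 - 4.66*w^3 - 2.15*w^2 + 3.43*w + 0.12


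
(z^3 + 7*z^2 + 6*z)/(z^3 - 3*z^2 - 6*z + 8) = z*(z^2 + 7*z + 6)/(z^3 - 3*z^2 - 6*z + 8)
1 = 1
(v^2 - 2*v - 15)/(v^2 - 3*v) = (v^2 - 2*v - 15)/(v*(v - 3))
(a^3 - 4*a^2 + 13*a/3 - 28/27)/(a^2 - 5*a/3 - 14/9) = (9*a^2 - 15*a + 4)/(3*(3*a + 2))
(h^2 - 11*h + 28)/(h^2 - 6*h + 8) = (h - 7)/(h - 2)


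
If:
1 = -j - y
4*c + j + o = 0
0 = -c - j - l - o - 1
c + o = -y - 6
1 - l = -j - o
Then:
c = 2/7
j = 29/14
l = -1/7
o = -45/14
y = -43/14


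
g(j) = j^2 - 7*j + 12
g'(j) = 2*j - 7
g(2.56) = 0.63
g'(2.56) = -1.88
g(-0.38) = 14.80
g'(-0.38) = -7.76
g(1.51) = 3.71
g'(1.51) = -3.98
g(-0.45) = 15.35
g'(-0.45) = -7.90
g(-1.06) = 20.54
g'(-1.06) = -9.12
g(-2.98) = 41.74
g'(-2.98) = -12.96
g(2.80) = 0.24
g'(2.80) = -1.40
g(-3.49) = 48.61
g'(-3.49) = -13.98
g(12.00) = 72.00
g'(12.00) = 17.00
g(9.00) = 30.00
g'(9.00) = 11.00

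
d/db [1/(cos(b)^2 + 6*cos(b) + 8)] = 2*(cos(b) + 3)*sin(b)/(cos(b)^2 + 6*cos(b) + 8)^2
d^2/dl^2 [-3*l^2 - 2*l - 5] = -6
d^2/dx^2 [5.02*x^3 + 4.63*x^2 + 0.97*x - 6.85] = 30.12*x + 9.26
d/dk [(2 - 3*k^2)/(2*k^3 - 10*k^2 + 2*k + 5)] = 2*(3*k^4 - 9*k^2 + 5*k - 2)/(4*k^6 - 40*k^5 + 108*k^4 - 20*k^3 - 96*k^2 + 20*k + 25)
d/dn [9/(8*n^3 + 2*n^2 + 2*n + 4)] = 9*(-12*n^2 - 2*n - 1)/(2*(4*n^3 + n^2 + n + 2)^2)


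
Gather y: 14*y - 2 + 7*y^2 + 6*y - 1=7*y^2 + 20*y - 3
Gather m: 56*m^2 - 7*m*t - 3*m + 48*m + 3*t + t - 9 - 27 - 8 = 56*m^2 + m*(45 - 7*t) + 4*t - 44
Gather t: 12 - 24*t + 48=60 - 24*t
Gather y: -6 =-6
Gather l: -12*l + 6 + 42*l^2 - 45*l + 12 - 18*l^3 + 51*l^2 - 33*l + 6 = -18*l^3 + 93*l^2 - 90*l + 24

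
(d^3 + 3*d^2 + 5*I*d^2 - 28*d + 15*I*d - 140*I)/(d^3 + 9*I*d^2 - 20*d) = (d^2 + 3*d - 28)/(d*(d + 4*I))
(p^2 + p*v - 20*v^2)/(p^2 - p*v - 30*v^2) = (p - 4*v)/(p - 6*v)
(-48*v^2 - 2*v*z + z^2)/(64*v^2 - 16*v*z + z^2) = (6*v + z)/(-8*v + z)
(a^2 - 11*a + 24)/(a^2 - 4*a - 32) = (a - 3)/(a + 4)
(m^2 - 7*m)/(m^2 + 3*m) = (m - 7)/(m + 3)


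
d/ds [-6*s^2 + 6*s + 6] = 6 - 12*s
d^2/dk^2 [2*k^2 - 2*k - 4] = 4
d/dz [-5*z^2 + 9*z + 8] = 9 - 10*z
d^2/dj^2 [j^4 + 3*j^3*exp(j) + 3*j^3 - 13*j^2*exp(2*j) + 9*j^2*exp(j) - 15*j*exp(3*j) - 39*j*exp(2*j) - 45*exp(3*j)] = 3*j^3*exp(j) - 52*j^2*exp(2*j) + 27*j^2*exp(j) + 12*j^2 - 135*j*exp(3*j) - 260*j*exp(2*j) + 54*j*exp(j) + 18*j - 495*exp(3*j) - 182*exp(2*j) + 18*exp(j)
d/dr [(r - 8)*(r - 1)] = 2*r - 9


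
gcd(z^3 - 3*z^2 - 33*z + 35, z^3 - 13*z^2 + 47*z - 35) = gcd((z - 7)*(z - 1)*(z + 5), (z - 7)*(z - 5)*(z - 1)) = z^2 - 8*z + 7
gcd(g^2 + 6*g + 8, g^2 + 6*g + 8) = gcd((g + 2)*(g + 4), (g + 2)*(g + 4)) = g^2 + 6*g + 8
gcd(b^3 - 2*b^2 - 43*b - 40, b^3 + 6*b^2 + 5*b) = b^2 + 6*b + 5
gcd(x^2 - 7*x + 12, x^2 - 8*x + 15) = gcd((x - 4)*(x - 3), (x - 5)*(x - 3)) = x - 3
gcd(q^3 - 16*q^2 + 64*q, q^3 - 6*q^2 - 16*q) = q^2 - 8*q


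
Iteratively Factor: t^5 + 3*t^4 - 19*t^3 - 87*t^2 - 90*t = (t + 3)*(t^4 - 19*t^2 - 30*t) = (t - 5)*(t + 3)*(t^3 + 5*t^2 + 6*t) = t*(t - 5)*(t + 3)*(t^2 + 5*t + 6) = t*(t - 5)*(t + 2)*(t + 3)*(t + 3)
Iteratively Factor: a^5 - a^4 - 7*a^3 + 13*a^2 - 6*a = (a - 1)*(a^4 - 7*a^2 + 6*a) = (a - 1)^2*(a^3 + a^2 - 6*a) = a*(a - 1)^2*(a^2 + a - 6) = a*(a - 2)*(a - 1)^2*(a + 3)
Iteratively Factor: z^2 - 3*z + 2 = (z - 1)*(z - 2)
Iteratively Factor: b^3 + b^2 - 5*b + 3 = (b + 3)*(b^2 - 2*b + 1) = (b - 1)*(b + 3)*(b - 1)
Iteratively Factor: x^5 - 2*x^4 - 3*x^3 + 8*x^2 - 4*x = (x + 2)*(x^4 - 4*x^3 + 5*x^2 - 2*x) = (x - 1)*(x + 2)*(x^3 - 3*x^2 + 2*x) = (x - 1)^2*(x + 2)*(x^2 - 2*x) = x*(x - 1)^2*(x + 2)*(x - 2)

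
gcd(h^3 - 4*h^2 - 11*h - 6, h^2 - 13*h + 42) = h - 6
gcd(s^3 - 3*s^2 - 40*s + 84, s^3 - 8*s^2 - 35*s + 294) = s^2 - s - 42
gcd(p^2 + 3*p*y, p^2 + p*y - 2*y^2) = 1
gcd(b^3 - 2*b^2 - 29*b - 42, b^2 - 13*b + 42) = b - 7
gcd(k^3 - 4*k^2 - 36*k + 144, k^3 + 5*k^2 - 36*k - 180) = k^2 - 36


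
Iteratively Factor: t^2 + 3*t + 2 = (t + 2)*(t + 1)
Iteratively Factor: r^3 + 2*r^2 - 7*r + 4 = (r - 1)*(r^2 + 3*r - 4) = (r - 1)^2*(r + 4)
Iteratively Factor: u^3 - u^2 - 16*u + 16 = (u - 4)*(u^2 + 3*u - 4) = (u - 4)*(u - 1)*(u + 4)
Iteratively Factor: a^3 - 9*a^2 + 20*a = (a - 4)*(a^2 - 5*a) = a*(a - 4)*(a - 5)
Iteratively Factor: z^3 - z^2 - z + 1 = (z - 1)*(z^2 - 1) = (z - 1)*(z + 1)*(z - 1)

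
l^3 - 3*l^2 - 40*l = l*(l - 8)*(l + 5)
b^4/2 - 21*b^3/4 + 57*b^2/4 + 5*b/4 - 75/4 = (b/2 + 1/2)*(b - 5)^2*(b - 3/2)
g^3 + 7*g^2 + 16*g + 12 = (g + 2)^2*(g + 3)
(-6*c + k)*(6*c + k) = -36*c^2 + k^2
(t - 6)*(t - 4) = t^2 - 10*t + 24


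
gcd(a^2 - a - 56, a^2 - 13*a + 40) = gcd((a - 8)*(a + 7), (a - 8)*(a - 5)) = a - 8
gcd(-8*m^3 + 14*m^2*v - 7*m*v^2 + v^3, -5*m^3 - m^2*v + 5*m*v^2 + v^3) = -m + v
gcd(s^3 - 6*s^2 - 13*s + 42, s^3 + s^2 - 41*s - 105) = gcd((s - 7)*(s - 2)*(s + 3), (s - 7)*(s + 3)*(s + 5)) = s^2 - 4*s - 21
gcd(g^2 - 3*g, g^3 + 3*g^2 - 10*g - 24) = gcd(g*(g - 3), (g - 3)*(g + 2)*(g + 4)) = g - 3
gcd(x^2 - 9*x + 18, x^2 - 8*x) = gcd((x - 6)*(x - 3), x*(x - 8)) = 1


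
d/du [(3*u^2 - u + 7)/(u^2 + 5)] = (u^2 + 16*u - 5)/(u^4 + 10*u^2 + 25)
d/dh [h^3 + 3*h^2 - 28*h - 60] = 3*h^2 + 6*h - 28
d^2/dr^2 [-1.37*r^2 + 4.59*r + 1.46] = -2.74000000000000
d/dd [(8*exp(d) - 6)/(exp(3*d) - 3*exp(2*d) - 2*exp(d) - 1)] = (-16*exp(3*d) + 42*exp(2*d) - 36*exp(d) - 20)*exp(d)/(exp(6*d) - 6*exp(5*d) + 5*exp(4*d) + 10*exp(3*d) + 10*exp(2*d) + 4*exp(d) + 1)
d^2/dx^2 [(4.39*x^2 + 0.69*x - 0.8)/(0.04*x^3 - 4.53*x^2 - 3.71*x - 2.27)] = (0.014048*x^6 + 0.00662400000000218*x^5 + 3.14332800000011*x^4 - 111.135752*x^3 - 367.89303*x^2 - 123.678114*x + 28.050916)/(6.4e-5*x^9 - 0.021744*x^8 + 2.4447*x^7 - 88.937061*x^6 - 224.277981*x^5 - 324.78024*x^4 - 279.348269*x^3 - 163.761432*x^2 - 57.351777*x - 11.697083)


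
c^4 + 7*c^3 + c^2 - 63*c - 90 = (c - 3)*(c + 2)*(c + 3)*(c + 5)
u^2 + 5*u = u*(u + 5)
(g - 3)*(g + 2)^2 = g^3 + g^2 - 8*g - 12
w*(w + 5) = w^2 + 5*w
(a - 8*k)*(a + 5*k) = a^2 - 3*a*k - 40*k^2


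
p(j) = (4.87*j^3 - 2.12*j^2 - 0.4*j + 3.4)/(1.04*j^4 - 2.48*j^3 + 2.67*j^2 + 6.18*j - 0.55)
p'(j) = (14.61*j^2 - 4.24*j - 0.4)/(1.04*j^4 - 2.48*j^3 + 2.67*j^2 + 6.18*j - 0.55) + (-4.16*j^3 + 7.44*j^2 - 5.34*j - 6.18)*(4.87*j^3 - 2.12*j^2 - 0.4*j + 3.4)/(1.04*j^4 - 2.48*j^3 + 2.67*j^2 + 6.18*j - 0.55)^2 = (-5.0648*j^6 + 4.4096*j^5 + 8.9933*j^4 + 44.0652*j^3 + 5.2269*j^2 - 15.824*j - 20.792)/(1.0816*j^8 - 5.1584*j^7 + 11.704*j^6 - 0.3888*j^5 - 24.6679*j^4 + 35.7292*j^3 + 35.2554*j^2 - 6.798*j + 0.3025)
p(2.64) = 1.97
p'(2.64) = 0.05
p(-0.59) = -0.72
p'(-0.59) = -2.62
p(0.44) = 1.28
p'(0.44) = -3.58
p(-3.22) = -0.89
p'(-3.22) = -0.19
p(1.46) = 1.20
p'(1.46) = 1.01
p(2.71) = 1.97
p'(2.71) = -0.01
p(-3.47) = -0.85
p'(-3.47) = -0.16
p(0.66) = 0.87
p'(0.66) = -0.83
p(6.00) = 1.03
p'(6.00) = -0.20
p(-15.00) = -0.27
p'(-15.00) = -0.02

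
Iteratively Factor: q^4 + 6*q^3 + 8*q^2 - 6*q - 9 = (q + 1)*(q^3 + 5*q^2 + 3*q - 9) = (q + 1)*(q + 3)*(q^2 + 2*q - 3) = (q - 1)*(q + 1)*(q + 3)*(q + 3)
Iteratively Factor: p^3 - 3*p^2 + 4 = (p - 2)*(p^2 - p - 2) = (p - 2)^2*(p + 1)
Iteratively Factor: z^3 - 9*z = (z)*(z^2 - 9) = z*(z + 3)*(z - 3)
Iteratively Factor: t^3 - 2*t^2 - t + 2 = (t + 1)*(t^2 - 3*t + 2) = (t - 2)*(t + 1)*(t - 1)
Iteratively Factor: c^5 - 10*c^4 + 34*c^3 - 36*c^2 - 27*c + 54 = (c - 2)*(c^4 - 8*c^3 + 18*c^2 - 27) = (c - 3)*(c - 2)*(c^3 - 5*c^2 + 3*c + 9) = (c - 3)^2*(c - 2)*(c^2 - 2*c - 3) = (c - 3)^2*(c - 2)*(c + 1)*(c - 3)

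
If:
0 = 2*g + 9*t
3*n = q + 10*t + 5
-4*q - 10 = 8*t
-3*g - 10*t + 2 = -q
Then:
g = -3/2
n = 31/18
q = -19/6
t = 1/3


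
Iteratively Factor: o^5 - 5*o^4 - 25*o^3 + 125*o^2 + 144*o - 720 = (o + 4)*(o^4 - 9*o^3 + 11*o^2 + 81*o - 180) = (o + 3)*(o + 4)*(o^3 - 12*o^2 + 47*o - 60) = (o - 3)*(o + 3)*(o + 4)*(o^2 - 9*o + 20) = (o - 5)*(o - 3)*(o + 3)*(o + 4)*(o - 4)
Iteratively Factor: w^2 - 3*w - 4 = (w - 4)*(w + 1)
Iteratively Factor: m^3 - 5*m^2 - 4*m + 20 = (m - 2)*(m^2 - 3*m - 10) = (m - 5)*(m - 2)*(m + 2)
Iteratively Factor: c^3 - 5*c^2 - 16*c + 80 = (c + 4)*(c^2 - 9*c + 20) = (c - 5)*(c + 4)*(c - 4)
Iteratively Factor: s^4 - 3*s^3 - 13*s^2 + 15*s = (s + 3)*(s^3 - 6*s^2 + 5*s) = (s - 1)*(s + 3)*(s^2 - 5*s) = (s - 5)*(s - 1)*(s + 3)*(s)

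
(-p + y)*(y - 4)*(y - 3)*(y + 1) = -p*y^3 + 6*p*y^2 - 5*p*y - 12*p + y^4 - 6*y^3 + 5*y^2 + 12*y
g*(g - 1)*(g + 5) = g^3 + 4*g^2 - 5*g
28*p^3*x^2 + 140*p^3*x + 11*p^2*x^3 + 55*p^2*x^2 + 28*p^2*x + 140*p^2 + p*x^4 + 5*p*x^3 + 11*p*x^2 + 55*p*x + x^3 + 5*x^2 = (4*p + x)*(7*p + x)*(x + 5)*(p*x + 1)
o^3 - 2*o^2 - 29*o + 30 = (o - 6)*(o - 1)*(o + 5)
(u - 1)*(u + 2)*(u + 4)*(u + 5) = u^4 + 10*u^3 + 27*u^2 + 2*u - 40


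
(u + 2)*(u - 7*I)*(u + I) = u^3 + 2*u^2 - 6*I*u^2 + 7*u - 12*I*u + 14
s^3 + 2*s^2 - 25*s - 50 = (s - 5)*(s + 2)*(s + 5)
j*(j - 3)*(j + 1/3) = j^3 - 8*j^2/3 - j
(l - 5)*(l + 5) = l^2 - 25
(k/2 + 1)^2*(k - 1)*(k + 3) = k^4/4 + 3*k^3/2 + 9*k^2/4 - k - 3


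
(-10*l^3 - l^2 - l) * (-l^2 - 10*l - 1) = 10*l^5 + 101*l^4 + 21*l^3 + 11*l^2 + l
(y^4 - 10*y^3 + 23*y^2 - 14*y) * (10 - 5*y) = -5*y^5 + 60*y^4 - 215*y^3 + 300*y^2 - 140*y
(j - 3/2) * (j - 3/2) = j^2 - 3*j + 9/4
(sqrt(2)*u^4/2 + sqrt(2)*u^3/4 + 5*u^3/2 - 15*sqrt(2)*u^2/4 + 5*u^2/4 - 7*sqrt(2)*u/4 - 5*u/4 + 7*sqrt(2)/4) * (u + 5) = sqrt(2)*u^5/2 + 5*u^4/2 + 11*sqrt(2)*u^4/4 - 5*sqrt(2)*u^3/2 + 55*u^3/4 - 41*sqrt(2)*u^2/2 + 5*u^2 - 7*sqrt(2)*u - 25*u/4 + 35*sqrt(2)/4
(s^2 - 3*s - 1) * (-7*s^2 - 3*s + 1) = -7*s^4 + 18*s^3 + 17*s^2 - 1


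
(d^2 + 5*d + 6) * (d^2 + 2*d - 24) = d^4 + 7*d^3 - 8*d^2 - 108*d - 144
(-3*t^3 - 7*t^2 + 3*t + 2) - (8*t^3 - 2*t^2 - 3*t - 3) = -11*t^3 - 5*t^2 + 6*t + 5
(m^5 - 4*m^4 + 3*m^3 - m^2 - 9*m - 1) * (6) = 6*m^5 - 24*m^4 + 18*m^3 - 6*m^2 - 54*m - 6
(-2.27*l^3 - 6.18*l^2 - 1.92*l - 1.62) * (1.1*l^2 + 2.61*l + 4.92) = -2.497*l^5 - 12.7227*l^4 - 29.4102*l^3 - 37.1988*l^2 - 13.6746*l - 7.9704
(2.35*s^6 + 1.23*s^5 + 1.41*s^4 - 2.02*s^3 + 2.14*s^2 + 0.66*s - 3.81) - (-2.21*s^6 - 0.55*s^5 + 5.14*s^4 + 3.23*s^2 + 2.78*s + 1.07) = 4.56*s^6 + 1.78*s^5 - 3.73*s^4 - 2.02*s^3 - 1.09*s^2 - 2.12*s - 4.88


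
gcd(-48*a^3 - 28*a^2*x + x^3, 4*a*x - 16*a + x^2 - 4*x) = 4*a + x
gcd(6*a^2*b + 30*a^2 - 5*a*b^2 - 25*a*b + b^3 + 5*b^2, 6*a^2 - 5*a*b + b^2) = 6*a^2 - 5*a*b + b^2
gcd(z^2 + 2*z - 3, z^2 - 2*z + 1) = z - 1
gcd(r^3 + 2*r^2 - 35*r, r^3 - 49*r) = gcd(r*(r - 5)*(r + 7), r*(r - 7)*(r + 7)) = r^2 + 7*r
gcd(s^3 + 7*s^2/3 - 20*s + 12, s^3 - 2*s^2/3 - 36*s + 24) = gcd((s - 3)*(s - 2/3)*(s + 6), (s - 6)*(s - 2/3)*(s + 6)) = s^2 + 16*s/3 - 4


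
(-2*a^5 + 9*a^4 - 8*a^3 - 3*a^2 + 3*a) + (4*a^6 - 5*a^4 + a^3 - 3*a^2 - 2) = 4*a^6 - 2*a^5 + 4*a^4 - 7*a^3 - 6*a^2 + 3*a - 2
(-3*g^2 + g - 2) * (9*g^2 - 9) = -27*g^4 + 9*g^3 + 9*g^2 - 9*g + 18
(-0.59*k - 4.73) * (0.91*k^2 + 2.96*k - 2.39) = -0.5369*k^3 - 6.0507*k^2 - 12.5907*k + 11.3047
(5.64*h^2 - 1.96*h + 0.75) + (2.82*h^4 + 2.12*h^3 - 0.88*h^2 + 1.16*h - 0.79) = 2.82*h^4 + 2.12*h^3 + 4.76*h^2 - 0.8*h - 0.04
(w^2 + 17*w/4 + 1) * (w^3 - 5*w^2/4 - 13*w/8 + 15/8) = w^5 + 3*w^4 - 95*w^3/16 - 201*w^2/32 + 203*w/32 + 15/8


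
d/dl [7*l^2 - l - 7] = 14*l - 1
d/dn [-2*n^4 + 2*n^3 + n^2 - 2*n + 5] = -8*n^3 + 6*n^2 + 2*n - 2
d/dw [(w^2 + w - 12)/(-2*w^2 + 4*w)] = 3*(w^2 - 8*w + 8)/(2*w^2*(w^2 - 4*w + 4))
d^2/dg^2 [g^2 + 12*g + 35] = 2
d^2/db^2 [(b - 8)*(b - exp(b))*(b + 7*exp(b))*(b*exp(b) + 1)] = b^4*exp(b) + 24*b^3*exp(2*b) - 63*b^2*exp(3*b) - 120*b^2*exp(2*b) - 30*b^2*exp(b) + 420*b*exp(3*b) - 376*b*exp(2*b) - 72*b*exp(b) + 6*b + 322*exp(3*b) + 100*exp(2*b) - 84*exp(b) - 16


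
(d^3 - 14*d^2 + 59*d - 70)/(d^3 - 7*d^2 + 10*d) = (d - 7)/d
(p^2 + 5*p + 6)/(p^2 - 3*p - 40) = (p^2 + 5*p + 6)/(p^2 - 3*p - 40)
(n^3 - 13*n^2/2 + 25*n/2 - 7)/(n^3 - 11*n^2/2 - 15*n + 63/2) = (2*n^3 - 13*n^2 + 25*n - 14)/(2*n^3 - 11*n^2 - 30*n + 63)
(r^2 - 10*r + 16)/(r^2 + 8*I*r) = (r^2 - 10*r + 16)/(r*(r + 8*I))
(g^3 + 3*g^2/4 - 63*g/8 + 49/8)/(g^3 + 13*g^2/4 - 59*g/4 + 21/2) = (g + 7/2)/(g + 6)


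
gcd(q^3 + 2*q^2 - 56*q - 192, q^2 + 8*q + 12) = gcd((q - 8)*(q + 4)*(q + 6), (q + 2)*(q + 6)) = q + 6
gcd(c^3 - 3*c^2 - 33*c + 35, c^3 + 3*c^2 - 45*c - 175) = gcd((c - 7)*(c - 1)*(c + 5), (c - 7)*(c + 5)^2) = c^2 - 2*c - 35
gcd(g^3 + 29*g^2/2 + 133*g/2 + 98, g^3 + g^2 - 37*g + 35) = g + 7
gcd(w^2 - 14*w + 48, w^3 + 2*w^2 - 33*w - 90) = w - 6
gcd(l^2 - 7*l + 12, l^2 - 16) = l - 4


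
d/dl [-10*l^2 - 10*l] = -20*l - 10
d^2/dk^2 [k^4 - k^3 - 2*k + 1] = 6*k*(2*k - 1)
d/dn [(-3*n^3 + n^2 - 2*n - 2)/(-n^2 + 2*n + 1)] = (3*n^4 - 12*n^3 - 9*n^2 - 2*n + 2)/(n^4 - 4*n^3 + 2*n^2 + 4*n + 1)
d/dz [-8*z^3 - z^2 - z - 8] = -24*z^2 - 2*z - 1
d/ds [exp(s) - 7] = exp(s)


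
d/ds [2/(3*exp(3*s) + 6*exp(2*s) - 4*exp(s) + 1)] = (-18*exp(2*s) - 24*exp(s) + 8)*exp(s)/(3*exp(3*s) + 6*exp(2*s) - 4*exp(s) + 1)^2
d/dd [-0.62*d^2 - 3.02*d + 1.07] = -1.24*d - 3.02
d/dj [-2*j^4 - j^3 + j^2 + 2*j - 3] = -8*j^3 - 3*j^2 + 2*j + 2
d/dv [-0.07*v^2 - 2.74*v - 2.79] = -0.14*v - 2.74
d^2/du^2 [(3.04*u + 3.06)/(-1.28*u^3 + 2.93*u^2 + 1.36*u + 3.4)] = (-29.884416*u^5 + 8.245248*u^4 + 120.839328*u^3 - 284.418636*u^2 + 28.643232*u + 77.761808)/(2.097152*u^9 - 14.401536*u^8 + 26.281344*u^7 - 11.262173*u^6 + 48.584232*u^5 - 68.311644*u^4 - 39.414976*u^3 - 120.47832*u^2 - 47.1648*u - 39.304)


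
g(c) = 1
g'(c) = 0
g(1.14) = 1.00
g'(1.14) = 0.00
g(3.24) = 1.00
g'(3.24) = 0.00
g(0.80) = 1.00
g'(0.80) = 0.00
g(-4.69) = 1.00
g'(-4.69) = 0.00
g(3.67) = 1.00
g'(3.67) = 0.00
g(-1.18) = 1.00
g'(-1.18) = 0.00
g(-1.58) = 1.00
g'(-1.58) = 0.00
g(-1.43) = 1.00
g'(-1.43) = 0.00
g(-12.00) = 1.00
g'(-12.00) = 0.00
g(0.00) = 1.00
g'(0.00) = 0.00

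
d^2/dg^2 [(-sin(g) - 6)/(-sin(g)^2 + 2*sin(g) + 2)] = (sin(g)^5 + 26*sin(g)^4 - 26*sin(g)^3 + 32*sin(g)^2 + 40*sin(g) - 64)/(2*sin(g) + cos(g)^2 + 1)^3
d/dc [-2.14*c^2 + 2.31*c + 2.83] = 2.31 - 4.28*c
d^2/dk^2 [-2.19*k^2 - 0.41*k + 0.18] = -4.38000000000000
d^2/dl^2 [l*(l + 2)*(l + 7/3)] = 6*l + 26/3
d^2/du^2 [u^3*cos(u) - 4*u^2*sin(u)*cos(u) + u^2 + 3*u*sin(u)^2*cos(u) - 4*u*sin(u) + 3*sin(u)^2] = -u^3*cos(u) - 6*u^2*sin(u) + 8*u^2*sin(2*u) + 4*u*sin(u) + 21*u*cos(u)/4 - 16*u*cos(2*u) + 27*u*cos(3*u)/4 - 3*sin(u)/2 - 4*sin(2*u) + 9*sin(3*u)/2 - 8*cos(u) + 6*cos(2*u) + 2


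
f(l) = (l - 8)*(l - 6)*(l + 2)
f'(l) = (l - 8)*(l - 6) + (l - 8)*(l + 2) + (l - 6)*(l + 2) = 3*l^2 - 24*l + 20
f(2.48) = 87.05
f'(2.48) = -21.07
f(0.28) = 100.68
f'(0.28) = 13.52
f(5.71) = 5.12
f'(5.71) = -19.23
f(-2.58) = -52.65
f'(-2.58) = 101.89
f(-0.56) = 80.86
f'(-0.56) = 34.38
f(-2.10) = -8.18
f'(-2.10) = 83.63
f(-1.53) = 33.73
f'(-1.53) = 63.74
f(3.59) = 59.41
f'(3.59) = -27.50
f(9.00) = 33.00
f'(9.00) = 47.00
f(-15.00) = -6279.00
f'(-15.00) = 1055.00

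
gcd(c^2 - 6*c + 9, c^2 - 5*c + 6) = c - 3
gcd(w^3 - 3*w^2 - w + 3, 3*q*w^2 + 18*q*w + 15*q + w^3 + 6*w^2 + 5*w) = w + 1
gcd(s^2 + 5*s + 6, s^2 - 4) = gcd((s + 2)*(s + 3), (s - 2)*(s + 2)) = s + 2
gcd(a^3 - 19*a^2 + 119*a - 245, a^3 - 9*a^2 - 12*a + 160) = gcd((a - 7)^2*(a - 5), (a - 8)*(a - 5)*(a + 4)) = a - 5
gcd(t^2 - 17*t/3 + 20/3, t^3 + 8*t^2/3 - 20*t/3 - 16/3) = 1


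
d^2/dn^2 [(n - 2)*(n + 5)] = 2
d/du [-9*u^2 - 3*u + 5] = -18*u - 3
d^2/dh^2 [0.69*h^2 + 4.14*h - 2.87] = 1.38000000000000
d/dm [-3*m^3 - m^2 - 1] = m*(-9*m - 2)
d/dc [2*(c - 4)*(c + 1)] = 4*c - 6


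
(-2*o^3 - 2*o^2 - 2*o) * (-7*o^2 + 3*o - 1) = 14*o^5 + 8*o^4 + 10*o^3 - 4*o^2 + 2*o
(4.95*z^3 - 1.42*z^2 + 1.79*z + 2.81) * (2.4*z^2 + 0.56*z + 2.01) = 11.88*z^5 - 0.636*z^4 + 13.4503*z^3 + 4.8922*z^2 + 5.1715*z + 5.6481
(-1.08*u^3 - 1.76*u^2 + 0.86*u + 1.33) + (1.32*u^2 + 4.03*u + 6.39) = -1.08*u^3 - 0.44*u^2 + 4.89*u + 7.72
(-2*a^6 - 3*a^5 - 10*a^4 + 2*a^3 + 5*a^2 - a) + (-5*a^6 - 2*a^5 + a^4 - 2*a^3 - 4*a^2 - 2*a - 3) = -7*a^6 - 5*a^5 - 9*a^4 + a^2 - 3*a - 3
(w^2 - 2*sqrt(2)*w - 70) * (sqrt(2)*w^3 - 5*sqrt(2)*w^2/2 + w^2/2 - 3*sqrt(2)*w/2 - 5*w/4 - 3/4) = sqrt(2)*w^5 - 5*sqrt(2)*w^4/2 - 7*w^4/2 - 145*sqrt(2)*w^3/2 + 35*w^3/4 - 119*w^2/4 + 355*sqrt(2)*w^2/2 + 175*w/2 + 213*sqrt(2)*w/2 + 105/2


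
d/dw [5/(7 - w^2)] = 10*w/(w^2 - 7)^2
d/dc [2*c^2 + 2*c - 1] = 4*c + 2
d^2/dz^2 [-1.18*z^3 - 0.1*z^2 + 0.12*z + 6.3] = -7.08*z - 0.2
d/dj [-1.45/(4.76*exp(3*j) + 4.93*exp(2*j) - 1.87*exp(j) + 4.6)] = (20.706*exp(2*j) + 14.297*exp(j) - 2.7115)*exp(j)/(4.76*exp(3*j) + 4.93*exp(2*j) - 1.87*exp(j) + 4.6)^2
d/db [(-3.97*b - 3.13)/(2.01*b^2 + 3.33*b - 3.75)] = (7.9797*b^2 + 12.5826*b + 25.3104)/(4.0401*b^4 + 13.3866*b^3 - 3.9861*b^2 - 24.975*b + 14.0625)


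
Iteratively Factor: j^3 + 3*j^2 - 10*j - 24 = (j + 4)*(j^2 - j - 6) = (j + 2)*(j + 4)*(j - 3)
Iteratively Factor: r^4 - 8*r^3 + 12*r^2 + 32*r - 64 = (r - 4)*(r^3 - 4*r^2 - 4*r + 16) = (r - 4)*(r - 2)*(r^2 - 2*r - 8) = (r - 4)^2*(r - 2)*(r + 2)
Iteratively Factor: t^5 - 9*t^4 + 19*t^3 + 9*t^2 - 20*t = (t)*(t^4 - 9*t^3 + 19*t^2 + 9*t - 20) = t*(t + 1)*(t^3 - 10*t^2 + 29*t - 20) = t*(t - 4)*(t + 1)*(t^2 - 6*t + 5) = t*(t - 5)*(t - 4)*(t + 1)*(t - 1)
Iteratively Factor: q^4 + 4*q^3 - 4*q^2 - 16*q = (q + 4)*(q^3 - 4*q) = (q + 2)*(q + 4)*(q^2 - 2*q) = q*(q + 2)*(q + 4)*(q - 2)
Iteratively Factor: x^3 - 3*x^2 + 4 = (x + 1)*(x^2 - 4*x + 4) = (x - 2)*(x + 1)*(x - 2)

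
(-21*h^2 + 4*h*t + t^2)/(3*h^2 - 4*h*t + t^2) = (7*h + t)/(-h + t)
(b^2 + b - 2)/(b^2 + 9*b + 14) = (b - 1)/(b + 7)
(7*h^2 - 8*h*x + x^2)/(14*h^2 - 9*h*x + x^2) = (-h + x)/(-2*h + x)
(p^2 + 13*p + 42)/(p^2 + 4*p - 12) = (p + 7)/(p - 2)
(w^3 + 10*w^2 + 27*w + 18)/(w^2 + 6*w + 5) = (w^2 + 9*w + 18)/(w + 5)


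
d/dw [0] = 0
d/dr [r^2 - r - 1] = 2*r - 1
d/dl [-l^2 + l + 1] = 1 - 2*l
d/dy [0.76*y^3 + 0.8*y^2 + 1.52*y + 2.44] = 2.28*y^2 + 1.6*y + 1.52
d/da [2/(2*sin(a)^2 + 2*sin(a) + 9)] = -(4*sin(2*a) + 4*cos(a))/(2*sin(a) - cos(2*a) + 10)^2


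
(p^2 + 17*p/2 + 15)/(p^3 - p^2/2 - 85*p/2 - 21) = (2*p + 5)/(2*p^2 - 13*p - 7)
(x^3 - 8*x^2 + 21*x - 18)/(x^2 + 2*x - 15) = (x^2 - 5*x + 6)/(x + 5)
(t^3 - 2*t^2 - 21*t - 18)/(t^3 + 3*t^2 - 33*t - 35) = (t^2 - 3*t - 18)/(t^2 + 2*t - 35)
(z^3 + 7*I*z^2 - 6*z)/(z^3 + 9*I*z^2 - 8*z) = (z + 6*I)/(z + 8*I)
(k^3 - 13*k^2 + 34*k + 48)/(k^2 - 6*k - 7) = (k^2 - 14*k + 48)/(k - 7)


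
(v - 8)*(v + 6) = v^2 - 2*v - 48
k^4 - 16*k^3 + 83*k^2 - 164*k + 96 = (k - 8)*(k - 4)*(k - 3)*(k - 1)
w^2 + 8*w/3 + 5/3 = (w + 1)*(w + 5/3)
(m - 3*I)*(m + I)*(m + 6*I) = m^3 + 4*I*m^2 + 15*m + 18*I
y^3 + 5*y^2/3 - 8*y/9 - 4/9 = (y - 2/3)*(y + 1/3)*(y + 2)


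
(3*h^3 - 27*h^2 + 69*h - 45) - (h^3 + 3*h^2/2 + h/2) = 2*h^3 - 57*h^2/2 + 137*h/2 - 45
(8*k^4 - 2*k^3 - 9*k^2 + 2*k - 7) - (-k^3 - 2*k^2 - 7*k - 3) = 8*k^4 - k^3 - 7*k^2 + 9*k - 4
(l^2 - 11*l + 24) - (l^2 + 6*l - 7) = 31 - 17*l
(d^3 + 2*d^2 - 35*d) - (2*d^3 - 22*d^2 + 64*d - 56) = -d^3 + 24*d^2 - 99*d + 56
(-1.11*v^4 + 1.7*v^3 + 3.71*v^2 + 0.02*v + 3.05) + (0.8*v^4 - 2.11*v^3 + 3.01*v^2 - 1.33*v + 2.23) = -0.31*v^4 - 0.41*v^3 + 6.72*v^2 - 1.31*v + 5.28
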